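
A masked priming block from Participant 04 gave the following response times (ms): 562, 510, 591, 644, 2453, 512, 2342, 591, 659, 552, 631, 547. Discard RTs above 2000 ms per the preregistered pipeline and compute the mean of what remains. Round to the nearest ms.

Excluded: 2342, 2453
Retained (n=10): Σ = 5799
Mean = 5799/10 = 579.9000

580 ms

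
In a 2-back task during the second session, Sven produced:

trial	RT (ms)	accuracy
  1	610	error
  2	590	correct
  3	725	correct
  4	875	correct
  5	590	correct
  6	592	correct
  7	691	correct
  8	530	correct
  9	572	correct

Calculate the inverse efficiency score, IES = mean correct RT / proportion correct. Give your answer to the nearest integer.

726 ms

Correct trials (n=8): 590, 725, 875, 590, 592, 691, 530, 572
Mean correct RT = 5165/8 = 645.6250 ms
Proportion correct = 8/9
IES = 645.6250 / (8/9) = 726.328 ms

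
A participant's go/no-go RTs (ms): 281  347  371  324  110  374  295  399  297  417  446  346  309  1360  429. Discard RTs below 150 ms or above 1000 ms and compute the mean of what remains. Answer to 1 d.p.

Excluded: 110, 1360
Retained (n=13): Σ = 4635
Mean = 4635/13 = 356.5385

356.5 ms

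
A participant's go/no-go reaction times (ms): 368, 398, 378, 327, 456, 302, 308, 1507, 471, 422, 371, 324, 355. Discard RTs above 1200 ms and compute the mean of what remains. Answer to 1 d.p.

373.3 ms

Excluded: 1507
Retained (n=12): Σ = 4480
Mean = 4480/12 = 373.3333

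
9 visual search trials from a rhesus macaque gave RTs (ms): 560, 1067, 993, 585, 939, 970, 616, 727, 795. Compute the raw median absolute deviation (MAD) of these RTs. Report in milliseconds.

Sorted: 560, 585, 616, 727, 795, 939, 970, 993, 1067 → median = 795
|x − 795|: 235, 272, 198, 210, 144, 175, 179, 68, 0
Sorted deviations: 0, 68, 144, 175, 179, 198, 210, 235, 272 → MAD = 179

179 ms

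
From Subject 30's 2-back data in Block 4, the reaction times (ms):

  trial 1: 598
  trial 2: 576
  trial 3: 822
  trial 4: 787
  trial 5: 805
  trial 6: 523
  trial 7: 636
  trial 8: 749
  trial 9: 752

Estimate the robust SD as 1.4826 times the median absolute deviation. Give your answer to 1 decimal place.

Sorted: 523, 576, 598, 636, 749, 752, 787, 805, 822 → median = 749
|x − 749| sorted: 0, 3, 38, 56, 73, 113, 151, 173, 226 → MAD = 73
Robust SD ≈ 1.4826 × 73 = 108.230

108.2 ms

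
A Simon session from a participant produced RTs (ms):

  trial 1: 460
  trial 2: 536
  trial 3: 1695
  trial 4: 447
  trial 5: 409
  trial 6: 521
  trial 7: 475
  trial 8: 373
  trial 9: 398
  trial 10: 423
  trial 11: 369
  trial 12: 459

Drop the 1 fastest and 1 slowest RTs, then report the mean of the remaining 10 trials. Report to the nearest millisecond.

Sorted: 369, 373, 398, 409, 423, 447, 459, 460, 475, 521, 536, 1695
Drop lowest 1 (369) and highest 1 (1695)
Remaining (n=10): Σ = 4501, mean = 4501/10 = 450.100

450 ms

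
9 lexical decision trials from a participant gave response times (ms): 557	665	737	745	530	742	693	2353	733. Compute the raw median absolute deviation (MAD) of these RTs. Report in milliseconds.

40 ms

Sorted: 530, 557, 665, 693, 733, 737, 742, 745, 2353 → median = 733
|x − 733|: 176, 68, 4, 12, 203, 9, 40, 1620, 0
Sorted deviations: 0, 4, 9, 12, 40, 68, 176, 203, 1620 → MAD = 40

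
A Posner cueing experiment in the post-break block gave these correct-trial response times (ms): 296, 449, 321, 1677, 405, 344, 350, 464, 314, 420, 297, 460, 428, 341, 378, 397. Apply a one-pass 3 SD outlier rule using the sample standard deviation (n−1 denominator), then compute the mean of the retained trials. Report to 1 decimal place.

377.6 ms

n = 16, ΣRT = 7341, M = 458.812
Σ(x−M)² = 1631364.44; s = √(1631364.44/15) = 329.784
Cutoffs: 458.812 ± 3·329.784 → [-530.5, 1448.2]
Outside: 1677 → excluded.
Retained (n=15): Σ = 5664, mean = 5664/15 = 377.600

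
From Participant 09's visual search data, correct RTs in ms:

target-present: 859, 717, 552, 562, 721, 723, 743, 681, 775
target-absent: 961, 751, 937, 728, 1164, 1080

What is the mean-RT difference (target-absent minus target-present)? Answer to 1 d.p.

M(target-present) = 6333/9 = 703.667
M(target-absent) = 5621/6 = 936.833
Difference = 936.833 − 703.667 = 233.167 ms

233.2 ms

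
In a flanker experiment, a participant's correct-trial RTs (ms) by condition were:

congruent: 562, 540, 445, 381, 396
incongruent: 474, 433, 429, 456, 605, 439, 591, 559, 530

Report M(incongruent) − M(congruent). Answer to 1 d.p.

M(congruent) = 2324/5 = 464.800
M(incongruent) = 4516/9 = 501.778
Difference = 501.778 − 464.800 = 36.978 ms

37.0 ms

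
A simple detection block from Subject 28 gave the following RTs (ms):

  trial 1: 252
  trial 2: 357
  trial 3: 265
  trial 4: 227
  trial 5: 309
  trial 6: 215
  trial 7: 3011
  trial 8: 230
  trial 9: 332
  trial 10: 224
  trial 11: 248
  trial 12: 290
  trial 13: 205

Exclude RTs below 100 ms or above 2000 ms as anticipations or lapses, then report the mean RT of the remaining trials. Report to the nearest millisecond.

Excluded: 3011
Retained (n=12): Σ = 3154
Mean = 3154/12 = 262.8333

263 ms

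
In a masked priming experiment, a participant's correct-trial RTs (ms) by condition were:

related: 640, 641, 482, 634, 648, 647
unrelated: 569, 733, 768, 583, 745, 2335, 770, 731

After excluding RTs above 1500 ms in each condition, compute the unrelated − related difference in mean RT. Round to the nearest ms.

unrelated: exclude 2335
M(related) = 3692/6 = 615.333
M(unrelated) = 4899/7 = 699.857
Difference = 699.857 − 615.333 = 84.524 ms

85 ms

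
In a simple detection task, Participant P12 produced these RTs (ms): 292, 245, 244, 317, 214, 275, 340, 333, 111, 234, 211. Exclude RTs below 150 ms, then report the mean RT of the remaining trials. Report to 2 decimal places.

Excluded: 111
Retained (n=10): Σ = 2705
Mean = 2705/10 = 270.5000

270.50 ms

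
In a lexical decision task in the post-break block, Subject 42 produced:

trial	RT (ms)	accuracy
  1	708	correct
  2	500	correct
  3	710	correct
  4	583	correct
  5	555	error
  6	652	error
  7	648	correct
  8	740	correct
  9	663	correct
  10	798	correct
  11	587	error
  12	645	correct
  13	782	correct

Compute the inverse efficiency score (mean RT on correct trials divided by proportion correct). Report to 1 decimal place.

Correct trials (n=10): 708, 500, 710, 583, 648, 740, 663, 798, 645, 782
Mean correct RT = 6777/10 = 677.7000 ms
Proportion correct = 10/13
IES = 677.7000 / (10/13) = 881.010 ms

881.0 ms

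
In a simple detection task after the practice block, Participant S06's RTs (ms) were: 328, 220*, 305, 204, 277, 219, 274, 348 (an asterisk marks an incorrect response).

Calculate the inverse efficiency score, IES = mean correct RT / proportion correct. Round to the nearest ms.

Correct trials (n=7): 328, 305, 204, 277, 219, 274, 348
Mean correct RT = 1955/7 = 279.2857 ms
Proportion correct = 7/8
IES = 279.2857 / (7/8) = 319.184 ms

319 ms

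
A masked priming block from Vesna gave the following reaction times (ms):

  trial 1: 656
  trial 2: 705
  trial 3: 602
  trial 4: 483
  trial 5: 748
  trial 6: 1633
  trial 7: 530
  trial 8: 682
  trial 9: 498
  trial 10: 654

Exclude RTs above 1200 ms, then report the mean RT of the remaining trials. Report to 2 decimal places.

617.56 ms

Excluded: 1633
Retained (n=9): Σ = 5558
Mean = 5558/9 = 617.5556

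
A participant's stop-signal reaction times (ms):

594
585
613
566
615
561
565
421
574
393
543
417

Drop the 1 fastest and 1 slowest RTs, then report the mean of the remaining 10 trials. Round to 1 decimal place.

543.9 ms

Sorted: 393, 417, 421, 543, 561, 565, 566, 574, 585, 594, 613, 615
Drop lowest 1 (393) and highest 1 (615)
Remaining (n=10): Σ = 5439, mean = 5439/10 = 543.900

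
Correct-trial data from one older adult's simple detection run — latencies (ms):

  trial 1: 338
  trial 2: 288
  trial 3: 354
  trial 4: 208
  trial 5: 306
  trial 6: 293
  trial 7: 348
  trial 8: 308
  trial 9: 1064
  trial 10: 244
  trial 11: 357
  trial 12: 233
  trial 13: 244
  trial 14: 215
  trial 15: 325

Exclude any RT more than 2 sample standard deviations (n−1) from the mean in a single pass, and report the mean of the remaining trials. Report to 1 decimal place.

n = 15, ΣRT = 5125, M = 341.667
Σ(x−M)² = 594935.33; s = √(594935.33/14) = 206.144
Cutoffs: 341.667 ± 2·206.144 → [-70.6, 754.0]
Outside: 1064 → excluded.
Retained (n=14): Σ = 4061, mean = 4061/14 = 290.071

290.1 ms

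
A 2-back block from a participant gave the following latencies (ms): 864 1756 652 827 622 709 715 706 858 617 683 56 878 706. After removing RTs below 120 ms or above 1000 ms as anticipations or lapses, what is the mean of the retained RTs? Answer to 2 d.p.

Excluded: 56, 1756
Retained (n=12): Σ = 8837
Mean = 8837/12 = 736.4167

736.42 ms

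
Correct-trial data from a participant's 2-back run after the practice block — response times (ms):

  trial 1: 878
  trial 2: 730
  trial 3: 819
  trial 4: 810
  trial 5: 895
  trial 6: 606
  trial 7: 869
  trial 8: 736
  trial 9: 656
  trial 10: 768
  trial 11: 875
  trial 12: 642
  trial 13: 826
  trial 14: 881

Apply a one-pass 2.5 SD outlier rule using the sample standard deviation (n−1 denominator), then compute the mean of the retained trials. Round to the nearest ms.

785 ms

n = 14, ΣRT = 10991, M = 785.071
Σ(x−M)² = 123428.93; s = √(123428.93/13) = 97.440
Cutoffs: 785.071 ± 2.5·97.440 → [541.5, 1028.7]
No RTs fall outside the cutoffs; all 14 retained. Mean = 10991/14 = 785.071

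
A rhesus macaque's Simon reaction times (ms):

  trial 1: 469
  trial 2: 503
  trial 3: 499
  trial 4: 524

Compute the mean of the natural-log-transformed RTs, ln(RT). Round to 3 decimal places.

6.211

ln(RT): 6.1506, 6.2206, 6.2126, 6.2615
Σ ln(RT) = 24.8453
Mean = 24.8453/4 = 6.21132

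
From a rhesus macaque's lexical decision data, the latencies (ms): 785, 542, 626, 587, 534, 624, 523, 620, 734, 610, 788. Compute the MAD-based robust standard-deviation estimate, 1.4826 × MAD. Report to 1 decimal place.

Sorted: 523, 534, 542, 587, 610, 620, 624, 626, 734, 785, 788 → median = 620
|x − 620| sorted: 0, 4, 6, 10, 33, 78, 86, 97, 114, 165, 168 → MAD = 78
Robust SD ≈ 1.4826 × 78 = 115.643

115.6 ms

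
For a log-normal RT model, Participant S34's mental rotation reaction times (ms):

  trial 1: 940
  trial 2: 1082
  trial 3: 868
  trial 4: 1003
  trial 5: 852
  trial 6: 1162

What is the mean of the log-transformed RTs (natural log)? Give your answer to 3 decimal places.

6.886

ln(RT): 6.8459, 6.9866, 6.7662, 6.9108, 6.7476, 7.0579
Σ ln(RT) = 41.3149
Mean = 41.3149/6 = 6.88581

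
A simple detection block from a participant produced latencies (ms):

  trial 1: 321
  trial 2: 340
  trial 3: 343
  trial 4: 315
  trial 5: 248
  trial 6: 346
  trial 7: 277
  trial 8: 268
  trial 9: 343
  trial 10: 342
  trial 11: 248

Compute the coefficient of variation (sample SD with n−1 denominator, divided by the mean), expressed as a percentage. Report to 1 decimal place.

13.0%

n = 11, Σ = 3391, M = 308.2727
Σ(x−M)² = 16052.182; s = √(16052.182/10) = 40.0652
CV = 40.0652 / 308.2727 = 0.12997 = 12.997%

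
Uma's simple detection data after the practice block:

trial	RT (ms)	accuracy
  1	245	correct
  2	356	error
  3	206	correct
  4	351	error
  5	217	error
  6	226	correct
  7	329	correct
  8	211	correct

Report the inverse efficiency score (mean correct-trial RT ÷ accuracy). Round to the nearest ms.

389 ms

Correct trials (n=5): 245, 206, 226, 329, 211
Mean correct RT = 1217/5 = 243.4000 ms
Proportion correct = 5/8
IES = 243.4000 / (5/8) = 389.440 ms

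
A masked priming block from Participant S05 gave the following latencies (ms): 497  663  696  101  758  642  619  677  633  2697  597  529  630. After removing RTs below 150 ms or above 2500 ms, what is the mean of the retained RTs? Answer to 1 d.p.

631.0 ms

Excluded: 101, 2697
Retained (n=11): Σ = 6941
Mean = 6941/11 = 631.0000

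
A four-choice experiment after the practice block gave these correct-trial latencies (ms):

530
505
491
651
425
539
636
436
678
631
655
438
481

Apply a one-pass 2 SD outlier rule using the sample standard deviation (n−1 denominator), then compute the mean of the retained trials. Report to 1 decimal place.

545.8 ms

n = 13, ΣRT = 7096, M = 545.846
Σ(x−M)² = 103295.69; s = √(103295.69/12) = 92.779
Cutoffs: 545.846 ± 2·92.779 → [360.3, 731.4]
No RTs fall outside the cutoffs; all 13 retained. Mean = 7096/13 = 545.846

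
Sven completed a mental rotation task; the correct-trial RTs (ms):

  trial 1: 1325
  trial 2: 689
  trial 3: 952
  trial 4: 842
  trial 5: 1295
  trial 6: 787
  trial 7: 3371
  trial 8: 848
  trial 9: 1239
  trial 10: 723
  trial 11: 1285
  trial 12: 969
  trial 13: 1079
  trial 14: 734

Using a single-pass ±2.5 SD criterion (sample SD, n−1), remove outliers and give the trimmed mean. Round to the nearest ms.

982 ms

n = 14, ΣRT = 16138, M = 1152.714
Σ(x−M)² = 5973282.86; s = √(5973282.86/13) = 677.852
Cutoffs: 1152.714 ± 2.5·677.852 → [-541.9, 2847.3]
Outside: 3371 → excluded.
Retained (n=13): Σ = 12767, mean = 12767/13 = 982.077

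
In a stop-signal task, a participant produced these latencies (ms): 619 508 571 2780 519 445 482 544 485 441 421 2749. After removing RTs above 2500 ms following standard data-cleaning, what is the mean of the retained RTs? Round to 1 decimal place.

503.5 ms

Excluded: 2749, 2780
Retained (n=10): Σ = 5035
Mean = 5035/10 = 503.5000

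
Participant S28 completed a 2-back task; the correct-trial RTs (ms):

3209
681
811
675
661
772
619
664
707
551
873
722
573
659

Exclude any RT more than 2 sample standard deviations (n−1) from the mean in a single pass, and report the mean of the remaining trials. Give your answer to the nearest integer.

n = 14, ΣRT = 12177, M = 869.786
Σ(x−M)² = 5989842.36; s = √(5989842.36/13) = 678.791
Cutoffs: 869.786 ± 2·678.791 → [-487.8, 2227.4]
Outside: 3209 → excluded.
Retained (n=13): Σ = 8968, mean = 8968/13 = 689.846

690 ms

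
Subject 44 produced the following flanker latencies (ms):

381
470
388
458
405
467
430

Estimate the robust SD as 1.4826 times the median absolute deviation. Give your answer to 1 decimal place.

54.9 ms

Sorted: 381, 388, 405, 430, 458, 467, 470 → median = 430
|x − 430| sorted: 0, 25, 28, 37, 40, 42, 49 → MAD = 37
Robust SD ≈ 1.4826 × 37 = 54.856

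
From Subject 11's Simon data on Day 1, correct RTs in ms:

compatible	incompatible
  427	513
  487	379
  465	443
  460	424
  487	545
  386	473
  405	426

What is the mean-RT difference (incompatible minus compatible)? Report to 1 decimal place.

M(compatible) = 3117/7 = 445.286
M(incompatible) = 3203/7 = 457.571
Difference = 457.571 − 445.286 = 12.286 ms

12.3 ms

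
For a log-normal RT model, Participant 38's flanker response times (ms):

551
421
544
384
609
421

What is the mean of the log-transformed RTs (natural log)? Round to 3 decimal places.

ln(RT): 6.3117, 6.0426, 6.2989, 5.9506, 6.4118, 6.0426
Σ ln(RT) = 37.0584
Mean = 37.0584/6 = 6.17640

6.176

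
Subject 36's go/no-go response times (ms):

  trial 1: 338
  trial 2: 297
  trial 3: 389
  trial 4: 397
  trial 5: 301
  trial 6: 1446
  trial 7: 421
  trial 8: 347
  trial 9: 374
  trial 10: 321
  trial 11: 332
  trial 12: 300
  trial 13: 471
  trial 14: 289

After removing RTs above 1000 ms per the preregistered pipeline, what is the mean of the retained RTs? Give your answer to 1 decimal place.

352.1 ms

Excluded: 1446
Retained (n=13): Σ = 4577
Mean = 4577/13 = 352.0769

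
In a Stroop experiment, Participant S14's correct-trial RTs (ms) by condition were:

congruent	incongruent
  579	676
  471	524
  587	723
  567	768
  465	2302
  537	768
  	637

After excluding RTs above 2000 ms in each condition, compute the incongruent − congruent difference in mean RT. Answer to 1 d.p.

incongruent: exclude 2302
M(congruent) = 3206/6 = 534.333
M(incongruent) = 4096/6 = 682.667
Difference = 682.667 − 534.333 = 148.333 ms

148.3 ms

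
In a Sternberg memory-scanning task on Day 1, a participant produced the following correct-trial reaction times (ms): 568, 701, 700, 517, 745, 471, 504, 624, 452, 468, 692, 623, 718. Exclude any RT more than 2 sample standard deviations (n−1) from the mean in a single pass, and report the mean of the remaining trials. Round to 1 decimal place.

598.7 ms

n = 13, ΣRT = 7783, M = 598.692
Σ(x−M)² = 137794.77; s = √(137794.77/12) = 107.158
Cutoffs: 598.692 ± 2·107.158 → [384.4, 813.0]
No RTs fall outside the cutoffs; all 13 retained. Mean = 7783/13 = 598.692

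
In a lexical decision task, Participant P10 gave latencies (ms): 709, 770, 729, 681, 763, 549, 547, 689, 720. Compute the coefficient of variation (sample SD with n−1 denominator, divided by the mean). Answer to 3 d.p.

0.121

n = 9, Σ = 6157, M = 684.1111
Σ(x−M)² = 54610.889; s = √(54610.889/8) = 82.6218
CV = 82.6218 / 684.1111 = 0.12077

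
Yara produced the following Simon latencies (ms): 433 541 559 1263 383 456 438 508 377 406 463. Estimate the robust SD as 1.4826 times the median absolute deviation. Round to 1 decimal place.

77.1 ms

Sorted: 377, 383, 406, 433, 438, 456, 463, 508, 541, 559, 1263 → median = 456
|x − 456| sorted: 0, 7, 18, 23, 50, 52, 73, 79, 85, 103, 807 → MAD = 52
Robust SD ≈ 1.4826 × 52 = 77.095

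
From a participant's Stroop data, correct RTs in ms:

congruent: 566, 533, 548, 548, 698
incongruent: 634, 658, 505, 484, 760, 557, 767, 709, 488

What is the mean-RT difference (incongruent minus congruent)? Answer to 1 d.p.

M(congruent) = 2893/5 = 578.600
M(incongruent) = 5562/9 = 618.000
Difference = 618.000 − 578.600 = 39.400 ms

39.4 ms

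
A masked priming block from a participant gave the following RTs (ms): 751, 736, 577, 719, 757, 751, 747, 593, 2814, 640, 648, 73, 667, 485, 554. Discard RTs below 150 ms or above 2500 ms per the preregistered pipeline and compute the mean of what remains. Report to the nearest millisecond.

663 ms

Excluded: 73, 2814
Retained (n=13): Σ = 8625
Mean = 8625/13 = 663.4615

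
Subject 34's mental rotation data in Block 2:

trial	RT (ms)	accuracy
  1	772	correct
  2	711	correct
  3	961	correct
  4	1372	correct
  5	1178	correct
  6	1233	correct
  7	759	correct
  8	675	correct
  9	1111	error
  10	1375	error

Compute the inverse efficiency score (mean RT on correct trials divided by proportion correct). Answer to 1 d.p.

Correct trials (n=8): 772, 711, 961, 1372, 1178, 1233, 759, 675
Mean correct RT = 7661/8 = 957.6250 ms
Proportion correct = 8/10
IES = 957.6250 / (8/10) = 1197.031 ms

1197.0 ms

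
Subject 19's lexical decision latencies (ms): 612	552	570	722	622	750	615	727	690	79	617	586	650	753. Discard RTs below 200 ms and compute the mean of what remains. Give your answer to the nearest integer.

651 ms

Excluded: 79
Retained (n=13): Σ = 8466
Mean = 8466/13 = 651.2308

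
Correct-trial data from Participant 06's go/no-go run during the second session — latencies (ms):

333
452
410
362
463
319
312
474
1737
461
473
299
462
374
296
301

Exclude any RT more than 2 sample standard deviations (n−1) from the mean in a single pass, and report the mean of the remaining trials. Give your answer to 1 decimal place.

386.1 ms

n = 16, ΣRT = 7528, M = 470.500
Σ(x−M)² = 1784920.00; s = √(1784920.00/15) = 344.956
Cutoffs: 470.500 ± 2·344.956 → [-219.4, 1160.4]
Outside: 1737 → excluded.
Retained (n=15): Σ = 5791, mean = 5791/15 = 386.067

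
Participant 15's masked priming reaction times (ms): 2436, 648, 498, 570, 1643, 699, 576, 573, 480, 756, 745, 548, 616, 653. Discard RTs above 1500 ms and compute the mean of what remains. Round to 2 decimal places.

613.50 ms

Excluded: 1643, 2436
Retained (n=12): Σ = 7362
Mean = 7362/12 = 613.5000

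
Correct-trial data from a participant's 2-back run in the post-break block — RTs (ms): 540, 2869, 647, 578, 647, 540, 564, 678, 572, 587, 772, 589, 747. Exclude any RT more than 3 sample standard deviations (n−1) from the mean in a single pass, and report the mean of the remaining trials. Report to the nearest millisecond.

622 ms

n = 13, ΣRT = 10330, M = 794.615
Σ(x−M)² = 4727733.08; s = √(4727733.08/12) = 627.676
Cutoffs: 794.615 ± 3·627.676 → [-1088.4, 2677.6]
Outside: 2869 → excluded.
Retained (n=12): Σ = 7461, mean = 7461/12 = 621.750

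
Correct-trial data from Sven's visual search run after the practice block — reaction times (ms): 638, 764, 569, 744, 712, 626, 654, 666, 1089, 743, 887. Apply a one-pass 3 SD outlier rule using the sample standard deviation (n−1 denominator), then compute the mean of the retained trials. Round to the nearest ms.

n = 11, ΣRT = 8092, M = 735.636
Σ(x−M)² = 210098.55; s = √(210098.55/10) = 144.948
Cutoffs: 735.636 ± 3·144.948 → [300.8, 1170.5]
No RTs fall outside the cutoffs; all 11 retained. Mean = 8092/11 = 735.636

736 ms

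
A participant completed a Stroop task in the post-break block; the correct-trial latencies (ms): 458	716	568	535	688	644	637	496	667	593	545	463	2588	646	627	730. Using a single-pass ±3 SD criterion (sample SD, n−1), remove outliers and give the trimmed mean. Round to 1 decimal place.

600.9 ms

n = 16, ΣRT = 11601, M = 725.062
Σ(x−M)² = 3808704.94; s = √(3808704.94/15) = 503.898
Cutoffs: 725.062 ± 3·503.898 → [-786.6, 2236.8]
Outside: 2588 → excluded.
Retained (n=15): Σ = 9013, mean = 9013/15 = 600.867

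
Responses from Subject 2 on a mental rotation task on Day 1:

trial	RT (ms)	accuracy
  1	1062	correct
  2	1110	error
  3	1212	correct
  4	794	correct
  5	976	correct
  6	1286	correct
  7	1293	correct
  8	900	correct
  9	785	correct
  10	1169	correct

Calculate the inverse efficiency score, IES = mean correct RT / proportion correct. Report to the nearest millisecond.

1170 ms

Correct trials (n=9): 1062, 1212, 794, 976, 1286, 1293, 900, 785, 1169
Mean correct RT = 9477/9 = 1053.0000 ms
Proportion correct = 9/10
IES = 1053.0000 / (9/10) = 1170.000 ms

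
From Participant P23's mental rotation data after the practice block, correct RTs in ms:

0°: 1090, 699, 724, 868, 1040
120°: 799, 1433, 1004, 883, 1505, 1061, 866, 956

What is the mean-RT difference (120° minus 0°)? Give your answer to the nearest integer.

M(0°) = 4421/5 = 884.200
M(120°) = 8507/8 = 1063.375
Difference = 1063.375 − 884.200 = 179.175 ms

179 ms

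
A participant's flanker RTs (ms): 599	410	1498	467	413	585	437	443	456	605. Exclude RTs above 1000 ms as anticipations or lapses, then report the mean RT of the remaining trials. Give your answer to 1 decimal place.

490.6 ms

Excluded: 1498
Retained (n=9): Σ = 4415
Mean = 4415/9 = 490.5556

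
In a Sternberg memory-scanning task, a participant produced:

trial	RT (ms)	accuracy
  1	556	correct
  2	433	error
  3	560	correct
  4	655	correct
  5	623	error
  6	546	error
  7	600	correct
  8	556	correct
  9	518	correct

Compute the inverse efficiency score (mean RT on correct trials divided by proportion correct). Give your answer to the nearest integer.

Correct trials (n=6): 556, 560, 655, 600, 556, 518
Mean correct RT = 3445/6 = 574.1667 ms
Proportion correct = 6/9
IES = 574.1667 / (6/9) = 861.250 ms

861 ms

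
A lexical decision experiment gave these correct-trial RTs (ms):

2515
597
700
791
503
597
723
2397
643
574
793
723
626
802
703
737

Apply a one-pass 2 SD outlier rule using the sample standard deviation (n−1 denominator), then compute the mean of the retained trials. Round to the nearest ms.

679 ms

n = 16, ΣRT = 14424, M = 901.500
Σ(x−M)² = 5638796.00; s = √(5638796.00/15) = 613.123
Cutoffs: 901.500 ± 2·613.123 → [-324.7, 2127.7]
Outside: 2397, 2515 → excluded.
Retained (n=14): Σ = 9512, mean = 9512/14 = 679.429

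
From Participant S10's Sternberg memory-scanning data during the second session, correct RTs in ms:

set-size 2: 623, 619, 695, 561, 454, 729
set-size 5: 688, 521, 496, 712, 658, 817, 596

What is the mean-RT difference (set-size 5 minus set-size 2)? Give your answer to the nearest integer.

M(set-size 2) = 3681/6 = 613.500
M(set-size 5) = 4488/7 = 641.143
Difference = 641.143 − 613.500 = 27.643 ms

28 ms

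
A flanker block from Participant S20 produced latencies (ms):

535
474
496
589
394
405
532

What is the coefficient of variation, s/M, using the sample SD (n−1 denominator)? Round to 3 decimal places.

n = 7, Σ = 3425, M = 489.2857
Σ(x−M)² = 30319.429; s = √(30319.429/6) = 71.0861
CV = 71.0861 / 489.2857 = 0.14529

0.145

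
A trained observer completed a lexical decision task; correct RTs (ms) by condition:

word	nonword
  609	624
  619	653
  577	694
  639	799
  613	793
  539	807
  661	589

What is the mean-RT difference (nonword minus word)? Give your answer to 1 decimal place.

100.3 ms

M(word) = 4257/7 = 608.143
M(nonword) = 4959/7 = 708.429
Difference = 708.429 − 608.143 = 100.286 ms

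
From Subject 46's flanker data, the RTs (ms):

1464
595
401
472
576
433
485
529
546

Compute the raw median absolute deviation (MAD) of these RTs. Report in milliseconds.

Sorted: 401, 433, 472, 485, 529, 546, 576, 595, 1464 → median = 529
|x − 529|: 935, 66, 128, 57, 47, 96, 44, 0, 17
Sorted deviations: 0, 17, 44, 47, 57, 66, 96, 128, 935 → MAD = 57

57 ms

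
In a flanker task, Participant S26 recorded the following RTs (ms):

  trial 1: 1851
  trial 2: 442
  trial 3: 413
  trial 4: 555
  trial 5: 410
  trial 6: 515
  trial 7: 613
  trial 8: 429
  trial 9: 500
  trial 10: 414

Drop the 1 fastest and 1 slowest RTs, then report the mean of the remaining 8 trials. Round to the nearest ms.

Sorted: 410, 413, 414, 429, 442, 500, 515, 555, 613, 1851
Drop lowest 1 (410) and highest 1 (1851)
Remaining (n=8): Σ = 3881, mean = 3881/8 = 485.125

485 ms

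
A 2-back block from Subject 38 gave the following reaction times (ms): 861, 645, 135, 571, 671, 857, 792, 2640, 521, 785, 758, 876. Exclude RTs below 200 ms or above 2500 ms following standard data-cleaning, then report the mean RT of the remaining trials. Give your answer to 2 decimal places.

733.70 ms

Excluded: 135, 2640
Retained (n=10): Σ = 7337
Mean = 7337/10 = 733.7000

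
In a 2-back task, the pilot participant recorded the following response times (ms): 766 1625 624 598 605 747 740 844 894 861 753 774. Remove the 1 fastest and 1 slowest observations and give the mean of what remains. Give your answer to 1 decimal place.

Sorted: 598, 605, 624, 740, 747, 753, 766, 774, 844, 861, 894, 1625
Drop lowest 1 (598) and highest 1 (1625)
Remaining (n=10): Σ = 7608, mean = 7608/10 = 760.800

760.8 ms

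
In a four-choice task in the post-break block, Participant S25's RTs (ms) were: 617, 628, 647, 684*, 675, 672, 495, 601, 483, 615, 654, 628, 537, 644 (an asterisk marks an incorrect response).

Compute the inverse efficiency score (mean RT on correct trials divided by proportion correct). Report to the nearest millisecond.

Correct trials (n=13): 617, 628, 647, 675, 672, 495, 601, 483, 615, 654, 628, 537, 644
Mean correct RT = 7896/13 = 607.3846 ms
Proportion correct = 13/14
IES = 607.3846 / (13/14) = 654.107 ms

654 ms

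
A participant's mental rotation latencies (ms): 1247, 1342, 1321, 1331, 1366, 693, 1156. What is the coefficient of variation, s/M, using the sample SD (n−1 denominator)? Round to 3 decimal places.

n = 7, Σ = 8456, M = 1208.0000
Σ(x−M)² = 340268.000; s = √(340268.000/6) = 238.1414
CV = 238.1414 / 1208.0000 = 0.19714

0.197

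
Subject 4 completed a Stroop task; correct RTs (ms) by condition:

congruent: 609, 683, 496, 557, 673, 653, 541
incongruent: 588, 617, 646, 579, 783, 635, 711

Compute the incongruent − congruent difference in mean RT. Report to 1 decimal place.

M(congruent) = 4212/7 = 601.714
M(incongruent) = 4559/7 = 651.286
Difference = 651.286 − 601.714 = 49.571 ms

49.6 ms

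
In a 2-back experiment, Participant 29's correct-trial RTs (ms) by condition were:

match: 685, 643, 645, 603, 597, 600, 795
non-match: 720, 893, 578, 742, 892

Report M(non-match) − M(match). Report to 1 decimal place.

M(match) = 4568/7 = 652.571
M(non-match) = 3825/5 = 765.000
Difference = 765.000 − 652.571 = 112.429 ms

112.4 ms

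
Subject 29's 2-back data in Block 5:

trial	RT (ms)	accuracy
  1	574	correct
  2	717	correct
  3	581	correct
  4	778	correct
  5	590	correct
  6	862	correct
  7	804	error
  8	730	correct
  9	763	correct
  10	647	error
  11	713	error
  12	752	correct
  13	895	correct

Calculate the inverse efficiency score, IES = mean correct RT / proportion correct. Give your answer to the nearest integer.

Correct trials (n=10): 574, 717, 581, 778, 590, 862, 730, 763, 752, 895
Mean correct RT = 7242/10 = 724.2000 ms
Proportion correct = 10/13
IES = 724.2000 / (10/13) = 941.460 ms

941 ms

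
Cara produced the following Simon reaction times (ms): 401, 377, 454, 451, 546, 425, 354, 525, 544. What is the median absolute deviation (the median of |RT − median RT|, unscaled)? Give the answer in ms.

74 ms

Sorted: 354, 377, 401, 425, 451, 454, 525, 544, 546 → median = 451
|x − 451|: 50, 74, 3, 0, 95, 26, 97, 74, 93
Sorted deviations: 0, 3, 26, 50, 74, 74, 93, 95, 97 → MAD = 74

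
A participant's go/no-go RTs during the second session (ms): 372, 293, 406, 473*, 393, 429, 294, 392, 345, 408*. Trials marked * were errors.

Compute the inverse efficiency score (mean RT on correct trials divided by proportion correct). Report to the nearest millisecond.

Correct trials (n=8): 372, 293, 406, 393, 429, 294, 392, 345
Mean correct RT = 2924/8 = 365.5000 ms
Proportion correct = 8/10
IES = 365.5000 / (8/10) = 456.875 ms

457 ms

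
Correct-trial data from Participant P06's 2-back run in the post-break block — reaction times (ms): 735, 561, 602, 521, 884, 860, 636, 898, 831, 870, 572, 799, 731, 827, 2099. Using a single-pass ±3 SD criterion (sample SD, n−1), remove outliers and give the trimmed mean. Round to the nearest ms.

n = 15, ΣRT = 12426, M = 828.400
Σ(x−M)² = 1964185.60; s = √(1964185.60/14) = 374.565
Cutoffs: 828.400 ± 3·374.565 → [-295.3, 1952.1]
Outside: 2099 → excluded.
Retained (n=14): Σ = 10327, mean = 10327/14 = 737.643

738 ms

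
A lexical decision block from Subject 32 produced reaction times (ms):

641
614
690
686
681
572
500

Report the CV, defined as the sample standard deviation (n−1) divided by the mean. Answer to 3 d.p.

n = 7, Σ = 4384, M = 626.2857
Σ(x−M)² = 29881.429; s = √(29881.429/6) = 70.5708
CV = 70.5708 / 626.2857 = 0.11268

0.113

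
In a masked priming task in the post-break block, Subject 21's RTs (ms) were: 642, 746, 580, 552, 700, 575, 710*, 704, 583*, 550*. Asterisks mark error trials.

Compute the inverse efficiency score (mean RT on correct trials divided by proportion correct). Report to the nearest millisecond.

918 ms

Correct trials (n=7): 642, 746, 580, 552, 700, 575, 704
Mean correct RT = 4499/7 = 642.7143 ms
Proportion correct = 7/10
IES = 642.7143 / (7/10) = 918.163 ms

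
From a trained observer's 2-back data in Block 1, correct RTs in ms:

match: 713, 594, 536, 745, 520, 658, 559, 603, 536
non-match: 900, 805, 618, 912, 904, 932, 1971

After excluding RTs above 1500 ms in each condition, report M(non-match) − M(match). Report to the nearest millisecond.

non-match: exclude 1971
M(match) = 5464/9 = 607.111
M(non-match) = 5071/6 = 845.167
Difference = 845.167 − 607.111 = 238.056 ms

238 ms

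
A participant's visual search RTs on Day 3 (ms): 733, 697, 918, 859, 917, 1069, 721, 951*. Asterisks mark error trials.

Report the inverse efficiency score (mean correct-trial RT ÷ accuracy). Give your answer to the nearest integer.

966 ms

Correct trials (n=7): 733, 697, 918, 859, 917, 1069, 721
Mean correct RT = 5914/7 = 844.8571 ms
Proportion correct = 7/8
IES = 844.8571 / (7/8) = 965.551 ms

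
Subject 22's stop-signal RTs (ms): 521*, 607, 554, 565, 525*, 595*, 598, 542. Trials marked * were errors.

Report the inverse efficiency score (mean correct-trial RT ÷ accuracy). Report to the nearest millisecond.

917 ms

Correct trials (n=5): 607, 554, 565, 598, 542
Mean correct RT = 2866/5 = 573.2000 ms
Proportion correct = 5/8
IES = 573.2000 / (5/8) = 917.120 ms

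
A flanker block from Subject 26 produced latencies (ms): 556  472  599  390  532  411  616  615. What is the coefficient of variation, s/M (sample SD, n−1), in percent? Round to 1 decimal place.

n = 8, Σ = 4191, M = 523.8750
Σ(x−M)² = 56886.875; s = √(56886.875/7) = 90.1482
CV = 90.1482 / 523.8750 = 0.17208 = 17.208%

17.2%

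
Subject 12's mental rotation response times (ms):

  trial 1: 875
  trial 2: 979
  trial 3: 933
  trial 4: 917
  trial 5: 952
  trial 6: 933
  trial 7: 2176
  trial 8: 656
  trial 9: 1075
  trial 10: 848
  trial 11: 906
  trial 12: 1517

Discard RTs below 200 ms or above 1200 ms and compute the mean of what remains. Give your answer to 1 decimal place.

Excluded: 1517, 2176
Retained (n=10): Σ = 9074
Mean = 9074/10 = 907.4000

907.4 ms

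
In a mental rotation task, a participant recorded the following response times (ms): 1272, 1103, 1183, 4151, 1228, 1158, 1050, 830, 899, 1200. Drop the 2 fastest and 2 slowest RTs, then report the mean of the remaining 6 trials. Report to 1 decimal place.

Sorted: 830, 899, 1050, 1103, 1158, 1183, 1200, 1228, 1272, 4151
Drop lowest 2 (830, 899) and highest 2 (1272, 4151)
Remaining (n=6): Σ = 6922, mean = 6922/6 = 1153.667

1153.7 ms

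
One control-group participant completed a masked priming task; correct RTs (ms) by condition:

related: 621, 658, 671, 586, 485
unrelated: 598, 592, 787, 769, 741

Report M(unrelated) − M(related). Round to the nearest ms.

M(related) = 3021/5 = 604.200
M(unrelated) = 3487/5 = 697.400
Difference = 697.400 − 604.200 = 93.200 ms

93 ms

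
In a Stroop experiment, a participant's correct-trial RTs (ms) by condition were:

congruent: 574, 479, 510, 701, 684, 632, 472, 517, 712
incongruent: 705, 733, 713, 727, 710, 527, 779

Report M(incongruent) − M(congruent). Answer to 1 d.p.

112.4 ms

M(congruent) = 5281/9 = 586.778
M(incongruent) = 4894/7 = 699.143
Difference = 699.143 − 586.778 = 112.365 ms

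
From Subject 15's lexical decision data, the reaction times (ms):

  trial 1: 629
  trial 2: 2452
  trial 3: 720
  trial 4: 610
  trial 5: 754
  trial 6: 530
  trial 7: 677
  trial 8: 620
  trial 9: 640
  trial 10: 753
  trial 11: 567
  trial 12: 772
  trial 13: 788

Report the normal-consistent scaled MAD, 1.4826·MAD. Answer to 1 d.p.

Sorted: 530, 567, 610, 620, 629, 640, 677, 720, 753, 754, 772, 788, 2452 → median = 677
|x − 677| sorted: 0, 37, 43, 48, 57, 67, 76, 77, 95, 110, 111, 147, 1775 → MAD = 76
Robust SD ≈ 1.4826 × 76 = 112.678

112.7 ms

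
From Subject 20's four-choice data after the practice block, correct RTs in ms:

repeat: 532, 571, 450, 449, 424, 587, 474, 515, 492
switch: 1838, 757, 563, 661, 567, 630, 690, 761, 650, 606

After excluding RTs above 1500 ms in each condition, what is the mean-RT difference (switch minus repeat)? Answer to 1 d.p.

154.6 ms

switch: exclude 1838
M(repeat) = 4494/9 = 499.333
M(switch) = 5885/9 = 653.889
Difference = 653.889 − 499.333 = 154.556 ms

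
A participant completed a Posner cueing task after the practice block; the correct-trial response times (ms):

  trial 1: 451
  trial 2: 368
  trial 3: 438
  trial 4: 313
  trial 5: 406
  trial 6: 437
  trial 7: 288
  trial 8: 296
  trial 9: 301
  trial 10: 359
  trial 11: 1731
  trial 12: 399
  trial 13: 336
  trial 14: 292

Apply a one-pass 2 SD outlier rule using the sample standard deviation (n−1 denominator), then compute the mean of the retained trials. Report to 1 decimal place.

360.3 ms

n = 14, ΣRT = 6415, M = 458.214
Σ(x−M)² = 1788762.36; s = √(1788762.36/13) = 370.941
Cutoffs: 458.214 ± 2·370.941 → [-283.7, 1200.1]
Outside: 1731 → excluded.
Retained (n=13): Σ = 4684, mean = 4684/13 = 360.308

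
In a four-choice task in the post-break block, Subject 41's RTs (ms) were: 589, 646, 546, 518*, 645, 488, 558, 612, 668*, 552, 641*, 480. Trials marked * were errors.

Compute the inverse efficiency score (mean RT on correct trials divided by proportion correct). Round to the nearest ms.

Correct trials (n=9): 589, 646, 546, 645, 488, 558, 612, 552, 480
Mean correct RT = 5116/9 = 568.4444 ms
Proportion correct = 9/12
IES = 568.4444 / (9/12) = 757.926 ms

758 ms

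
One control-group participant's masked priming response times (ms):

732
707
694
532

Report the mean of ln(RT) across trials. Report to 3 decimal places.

6.494

ln(RT): 6.5958, 6.5610, 6.5425, 6.2766
Σ ln(RT) = 25.9759
Mean = 25.9759/4 = 6.49398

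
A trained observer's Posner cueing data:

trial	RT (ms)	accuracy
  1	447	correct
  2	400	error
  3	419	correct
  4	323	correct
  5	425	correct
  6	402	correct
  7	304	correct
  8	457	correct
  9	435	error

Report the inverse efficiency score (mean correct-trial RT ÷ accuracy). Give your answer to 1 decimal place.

Correct trials (n=7): 447, 419, 323, 425, 402, 304, 457
Mean correct RT = 2777/7 = 396.7143 ms
Proportion correct = 7/9
IES = 396.7143 / (7/9) = 510.061 ms

510.1 ms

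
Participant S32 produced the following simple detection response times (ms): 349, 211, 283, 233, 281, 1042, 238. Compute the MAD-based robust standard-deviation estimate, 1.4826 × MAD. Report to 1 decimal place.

Sorted: 211, 233, 238, 281, 283, 349, 1042 → median = 281
|x − 281| sorted: 0, 2, 43, 48, 68, 70, 761 → MAD = 48
Robust SD ≈ 1.4826 × 48 = 71.165

71.2 ms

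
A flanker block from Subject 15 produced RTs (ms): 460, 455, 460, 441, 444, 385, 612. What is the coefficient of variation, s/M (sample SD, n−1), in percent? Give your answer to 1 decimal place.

15.0%

n = 7, Σ = 3257, M = 465.2857
Σ(x−M)² = 29175.429; s = √(29175.429/6) = 69.7321
CV = 69.7321 / 465.2857 = 0.14987 = 14.987%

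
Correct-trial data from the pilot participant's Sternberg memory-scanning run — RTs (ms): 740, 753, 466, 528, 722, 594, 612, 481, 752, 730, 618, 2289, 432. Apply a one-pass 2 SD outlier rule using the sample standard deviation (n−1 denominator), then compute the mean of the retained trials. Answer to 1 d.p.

619.0 ms

n = 13, ΣRT = 9717, M = 747.462
Σ(x−M)² = 2733963.23; s = √(2733963.23/12) = 477.316
Cutoffs: 747.462 ± 2·477.316 → [-207.2, 1702.1]
Outside: 2289 → excluded.
Retained (n=12): Σ = 7428, mean = 7428/12 = 619.000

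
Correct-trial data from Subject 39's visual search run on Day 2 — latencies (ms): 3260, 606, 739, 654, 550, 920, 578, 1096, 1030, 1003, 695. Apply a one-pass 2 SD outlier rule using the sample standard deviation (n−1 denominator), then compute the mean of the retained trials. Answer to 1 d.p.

787.1 ms

n = 11, ΣRT = 11131, M = 1011.909
Σ(x−M)² = 5939246.91; s = √(5939246.91/10) = 770.665
Cutoffs: 1011.909 ± 2·770.665 → [-529.4, 2553.2]
Outside: 3260 → excluded.
Retained (n=10): Σ = 7871, mean = 7871/10 = 787.100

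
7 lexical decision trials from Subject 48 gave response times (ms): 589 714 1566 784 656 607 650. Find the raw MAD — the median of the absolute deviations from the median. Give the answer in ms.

58 ms

Sorted: 589, 607, 650, 656, 714, 784, 1566 → median = 656
|x − 656|: 67, 58, 910, 128, 0, 49, 6
Sorted deviations: 0, 6, 49, 58, 67, 128, 910 → MAD = 58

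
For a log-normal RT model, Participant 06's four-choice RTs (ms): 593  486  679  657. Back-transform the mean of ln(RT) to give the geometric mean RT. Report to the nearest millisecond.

599 ms

ln(RT): 6.3852, 6.1862, 6.5206, 6.4877
Mean ln(RT) = 25.5797/4 = 6.39493
Geometric mean = exp(6.39493) = 598.80 ms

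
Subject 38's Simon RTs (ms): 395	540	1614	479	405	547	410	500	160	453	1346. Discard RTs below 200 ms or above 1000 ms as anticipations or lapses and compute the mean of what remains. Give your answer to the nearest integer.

Excluded: 160, 1346, 1614
Retained (n=8): Σ = 3729
Mean = 3729/8 = 466.1250

466 ms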